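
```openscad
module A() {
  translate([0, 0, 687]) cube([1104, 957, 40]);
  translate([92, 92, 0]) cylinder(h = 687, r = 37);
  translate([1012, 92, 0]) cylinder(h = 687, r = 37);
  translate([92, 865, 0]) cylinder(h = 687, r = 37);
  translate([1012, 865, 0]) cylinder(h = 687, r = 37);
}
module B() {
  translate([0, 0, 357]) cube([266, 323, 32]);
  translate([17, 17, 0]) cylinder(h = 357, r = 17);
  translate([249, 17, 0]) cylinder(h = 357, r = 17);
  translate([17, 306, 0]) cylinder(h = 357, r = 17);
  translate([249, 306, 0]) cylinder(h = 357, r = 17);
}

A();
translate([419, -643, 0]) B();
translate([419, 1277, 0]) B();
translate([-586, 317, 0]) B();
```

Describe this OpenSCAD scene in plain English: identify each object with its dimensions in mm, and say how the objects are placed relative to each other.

A is a table with a 1104×957 mm rectangular top, 40 mm thick, top surface at z = 727 mm, supported by four round legs of 74 mm diameter, each leg's bounding box inset 55 mm from the nearest pair of top edges, running from the floor.

B is a four-legged stool. The seat is a 266×323×32 mm slab whose top surface is at z = 389 mm; four round legs, each 34 mm in diameter, run from the floor (z = 0) to the underside of the seat, each leg's axis is inset half a diameter from the nearest pair of seat edges (so the leg's bounding box is flush with the corner).

Three stools sit around the table at the −y, +y, −x sides.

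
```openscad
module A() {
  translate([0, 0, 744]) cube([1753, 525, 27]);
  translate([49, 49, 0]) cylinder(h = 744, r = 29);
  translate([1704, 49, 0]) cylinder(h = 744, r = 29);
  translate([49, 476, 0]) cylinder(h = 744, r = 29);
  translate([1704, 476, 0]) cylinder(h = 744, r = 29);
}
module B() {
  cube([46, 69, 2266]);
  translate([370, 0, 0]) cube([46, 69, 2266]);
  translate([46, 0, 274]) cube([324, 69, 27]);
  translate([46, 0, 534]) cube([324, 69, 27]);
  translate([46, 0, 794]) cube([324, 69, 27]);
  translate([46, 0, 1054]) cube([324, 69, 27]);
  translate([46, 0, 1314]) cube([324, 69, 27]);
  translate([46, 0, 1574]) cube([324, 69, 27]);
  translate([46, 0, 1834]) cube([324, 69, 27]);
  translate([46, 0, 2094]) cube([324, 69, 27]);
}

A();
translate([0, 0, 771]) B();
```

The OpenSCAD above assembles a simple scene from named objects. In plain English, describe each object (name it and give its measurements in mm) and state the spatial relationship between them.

A is a table: top 1753 mm (x) × 525 mm (y), 27 mm thick, upper face at z = 771 mm, on four round legs of 58 mm diameter, each leg's bounding box inset 20 mm from the nearest pair of top edges, running from z = 0 to the bottom of the top.

B is a wooden ladder with two side rails of 46×69 mm section and 2266 mm height, set 416 mm apart overall. Between them run 8 rectangular rungs (69 mm deep, 27 mm thick), front faces flush with the rails' −y face. The bottom of the first rung is 274 mm above the floor and each subsequent rung is 260 mm higher than the one below.

The ladder is on top of the table.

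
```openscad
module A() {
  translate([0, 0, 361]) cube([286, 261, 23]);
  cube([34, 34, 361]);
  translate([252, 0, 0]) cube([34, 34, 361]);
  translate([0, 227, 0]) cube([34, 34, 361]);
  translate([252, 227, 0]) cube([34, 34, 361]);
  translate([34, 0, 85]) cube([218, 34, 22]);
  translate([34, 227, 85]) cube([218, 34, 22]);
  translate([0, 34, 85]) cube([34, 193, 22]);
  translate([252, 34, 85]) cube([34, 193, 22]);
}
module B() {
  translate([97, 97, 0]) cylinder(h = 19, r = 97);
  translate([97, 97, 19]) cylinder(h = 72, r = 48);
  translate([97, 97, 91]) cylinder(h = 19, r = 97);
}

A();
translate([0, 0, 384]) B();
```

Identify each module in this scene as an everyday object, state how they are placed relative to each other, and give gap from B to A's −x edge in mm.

The spool's min-x is at 0; the stool's min-x is 0; gap = 0 mm.

A is a stool. B is a spool. The spool is on top of the stool. The gap from the spool to the stool's −x edge is 0 mm.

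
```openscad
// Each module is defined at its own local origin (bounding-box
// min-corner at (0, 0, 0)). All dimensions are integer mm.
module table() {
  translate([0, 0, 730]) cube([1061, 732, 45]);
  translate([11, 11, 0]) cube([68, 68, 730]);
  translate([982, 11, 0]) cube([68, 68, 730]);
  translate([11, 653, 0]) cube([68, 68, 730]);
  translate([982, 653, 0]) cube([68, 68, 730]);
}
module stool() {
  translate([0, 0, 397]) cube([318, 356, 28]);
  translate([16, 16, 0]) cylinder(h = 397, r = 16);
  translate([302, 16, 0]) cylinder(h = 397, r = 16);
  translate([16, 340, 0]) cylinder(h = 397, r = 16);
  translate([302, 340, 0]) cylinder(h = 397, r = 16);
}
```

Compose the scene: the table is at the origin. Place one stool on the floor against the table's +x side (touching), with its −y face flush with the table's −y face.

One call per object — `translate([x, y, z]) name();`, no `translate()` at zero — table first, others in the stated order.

table();
translate([1061, 0, 0]) stool();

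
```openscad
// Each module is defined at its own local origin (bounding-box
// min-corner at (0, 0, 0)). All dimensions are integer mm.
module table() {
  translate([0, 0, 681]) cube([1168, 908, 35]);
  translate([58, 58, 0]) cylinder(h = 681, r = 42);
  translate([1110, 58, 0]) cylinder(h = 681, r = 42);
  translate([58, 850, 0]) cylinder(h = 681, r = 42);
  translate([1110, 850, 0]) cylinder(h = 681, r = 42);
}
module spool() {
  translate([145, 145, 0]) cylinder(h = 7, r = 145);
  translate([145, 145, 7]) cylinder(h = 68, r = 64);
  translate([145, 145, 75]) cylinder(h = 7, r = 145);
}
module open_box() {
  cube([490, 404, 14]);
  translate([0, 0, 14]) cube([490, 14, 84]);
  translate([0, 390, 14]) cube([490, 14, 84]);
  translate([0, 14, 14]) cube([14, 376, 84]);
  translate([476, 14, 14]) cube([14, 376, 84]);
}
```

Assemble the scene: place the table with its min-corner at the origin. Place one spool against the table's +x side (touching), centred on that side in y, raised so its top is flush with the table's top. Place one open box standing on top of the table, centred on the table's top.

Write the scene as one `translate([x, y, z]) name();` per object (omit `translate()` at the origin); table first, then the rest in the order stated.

table();
translate([1168, 309, 634]) spool();
translate([339, 252, 716]) open_box();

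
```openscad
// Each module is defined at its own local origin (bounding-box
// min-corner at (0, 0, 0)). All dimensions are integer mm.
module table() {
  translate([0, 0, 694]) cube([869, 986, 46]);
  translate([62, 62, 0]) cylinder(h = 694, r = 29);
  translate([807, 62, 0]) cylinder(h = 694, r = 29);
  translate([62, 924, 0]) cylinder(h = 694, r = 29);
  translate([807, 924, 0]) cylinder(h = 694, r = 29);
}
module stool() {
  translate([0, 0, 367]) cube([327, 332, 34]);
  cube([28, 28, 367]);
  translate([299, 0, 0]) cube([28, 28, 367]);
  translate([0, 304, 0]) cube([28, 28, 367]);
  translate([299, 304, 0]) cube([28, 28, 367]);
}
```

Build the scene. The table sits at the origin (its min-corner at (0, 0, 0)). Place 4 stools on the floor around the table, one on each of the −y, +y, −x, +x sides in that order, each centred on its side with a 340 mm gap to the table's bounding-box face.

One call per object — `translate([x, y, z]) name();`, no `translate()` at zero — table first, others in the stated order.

table();
translate([271, -672, 0]) stool();
translate([271, 1326, 0]) stool();
translate([-667, 327, 0]) stool();
translate([1209, 327, 0]) stool();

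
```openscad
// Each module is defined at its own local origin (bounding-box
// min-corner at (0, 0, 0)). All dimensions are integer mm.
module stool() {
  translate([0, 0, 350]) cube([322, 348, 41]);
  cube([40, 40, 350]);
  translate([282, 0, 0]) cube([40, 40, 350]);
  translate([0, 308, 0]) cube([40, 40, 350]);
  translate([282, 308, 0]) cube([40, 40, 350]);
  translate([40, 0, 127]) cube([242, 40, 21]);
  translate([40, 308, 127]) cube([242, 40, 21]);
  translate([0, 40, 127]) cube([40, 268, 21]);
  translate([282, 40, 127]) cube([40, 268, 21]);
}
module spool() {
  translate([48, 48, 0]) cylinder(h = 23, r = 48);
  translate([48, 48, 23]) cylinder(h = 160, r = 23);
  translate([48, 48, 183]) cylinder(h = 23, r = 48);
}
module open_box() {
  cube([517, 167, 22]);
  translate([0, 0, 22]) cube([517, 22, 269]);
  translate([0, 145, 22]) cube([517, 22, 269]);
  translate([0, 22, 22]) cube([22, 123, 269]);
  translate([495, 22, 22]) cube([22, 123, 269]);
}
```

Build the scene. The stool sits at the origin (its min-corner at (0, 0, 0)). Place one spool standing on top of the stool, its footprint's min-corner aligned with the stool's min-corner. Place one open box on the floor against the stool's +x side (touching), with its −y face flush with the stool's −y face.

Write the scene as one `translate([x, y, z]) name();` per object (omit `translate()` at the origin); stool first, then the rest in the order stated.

stool();
translate([0, 0, 391]) spool();
translate([322, 0, 0]) open_box();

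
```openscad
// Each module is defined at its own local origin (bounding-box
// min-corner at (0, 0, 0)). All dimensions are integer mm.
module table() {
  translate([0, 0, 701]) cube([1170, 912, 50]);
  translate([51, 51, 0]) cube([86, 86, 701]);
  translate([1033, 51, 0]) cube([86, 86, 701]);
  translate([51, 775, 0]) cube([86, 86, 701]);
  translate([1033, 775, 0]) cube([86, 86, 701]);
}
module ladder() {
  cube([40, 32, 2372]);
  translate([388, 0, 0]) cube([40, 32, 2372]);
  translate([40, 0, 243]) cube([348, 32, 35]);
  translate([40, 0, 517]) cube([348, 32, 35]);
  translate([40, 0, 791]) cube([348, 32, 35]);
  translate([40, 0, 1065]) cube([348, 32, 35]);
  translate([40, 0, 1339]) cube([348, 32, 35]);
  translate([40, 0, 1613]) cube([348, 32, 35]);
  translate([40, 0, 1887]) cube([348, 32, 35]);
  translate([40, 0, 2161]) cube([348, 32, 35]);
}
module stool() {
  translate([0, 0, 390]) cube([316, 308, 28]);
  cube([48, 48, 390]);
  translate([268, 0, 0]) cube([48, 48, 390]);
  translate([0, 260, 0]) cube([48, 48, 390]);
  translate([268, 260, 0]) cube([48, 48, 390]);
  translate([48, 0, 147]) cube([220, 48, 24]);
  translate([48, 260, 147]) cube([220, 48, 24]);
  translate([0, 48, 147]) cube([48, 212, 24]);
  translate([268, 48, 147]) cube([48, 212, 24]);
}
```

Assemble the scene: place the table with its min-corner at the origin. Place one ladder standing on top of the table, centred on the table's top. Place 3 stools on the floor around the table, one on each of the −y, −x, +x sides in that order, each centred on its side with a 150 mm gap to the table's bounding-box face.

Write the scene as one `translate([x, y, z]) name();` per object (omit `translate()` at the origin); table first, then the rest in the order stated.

table();
translate([371, 440, 751]) ladder();
translate([427, -458, 0]) stool();
translate([-466, 302, 0]) stool();
translate([1320, 302, 0]) stool();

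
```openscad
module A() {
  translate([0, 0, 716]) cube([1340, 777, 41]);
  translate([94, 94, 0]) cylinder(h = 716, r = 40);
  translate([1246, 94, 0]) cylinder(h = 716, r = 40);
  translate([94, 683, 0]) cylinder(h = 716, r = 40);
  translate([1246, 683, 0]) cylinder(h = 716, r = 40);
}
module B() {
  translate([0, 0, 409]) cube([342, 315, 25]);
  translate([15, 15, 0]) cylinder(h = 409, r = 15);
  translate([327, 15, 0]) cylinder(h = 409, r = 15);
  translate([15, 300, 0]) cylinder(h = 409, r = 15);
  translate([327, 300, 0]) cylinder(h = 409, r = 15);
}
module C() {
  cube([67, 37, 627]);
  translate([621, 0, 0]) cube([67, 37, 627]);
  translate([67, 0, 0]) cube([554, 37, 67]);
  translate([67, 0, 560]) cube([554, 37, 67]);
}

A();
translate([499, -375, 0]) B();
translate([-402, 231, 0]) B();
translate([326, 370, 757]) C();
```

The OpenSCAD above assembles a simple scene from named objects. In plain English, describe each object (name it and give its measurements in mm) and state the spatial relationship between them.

A is a table with a 1340×777 mm rectangular top, 41 mm thick, top surface at z = 757 mm, supported by four round legs of 80 mm diameter, each leg's bounding box inset 54 mm from the nearest pair of top edges, running from the floor.

B is a four-legged stool. The seat is 342×315 mm, 25 mm thick, top at z = 434 mm. It stands on four round legs, each 30 mm in diameter, from z = 0 to the seat underside, each leg's axis is inset half a diameter from the nearest pair of seat edges (so the leg's bounding box is flush with the corner).

C is a picture frame with a 554×493 mm rectangular opening (x by z) and a uniform 67 mm border on every side. Frame depth is 37 mm along y. It is built from two vertical stiles running the full outside height and two horizontal rails spanning the gap between the stiles.

Two stools sit around the table at the −y, −x sides. The picture frame is on top of the table, centred.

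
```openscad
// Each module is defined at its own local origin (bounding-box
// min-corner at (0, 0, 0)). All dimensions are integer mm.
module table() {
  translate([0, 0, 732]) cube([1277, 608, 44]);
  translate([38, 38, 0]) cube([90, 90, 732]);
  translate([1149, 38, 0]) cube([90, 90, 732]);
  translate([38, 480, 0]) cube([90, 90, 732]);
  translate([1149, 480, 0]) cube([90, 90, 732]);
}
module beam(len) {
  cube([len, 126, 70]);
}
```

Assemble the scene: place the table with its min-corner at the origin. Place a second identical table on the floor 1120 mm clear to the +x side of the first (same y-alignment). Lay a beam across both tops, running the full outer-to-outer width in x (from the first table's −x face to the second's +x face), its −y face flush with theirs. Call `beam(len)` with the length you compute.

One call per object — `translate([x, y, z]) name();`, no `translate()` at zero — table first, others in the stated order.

table();
translate([2397, 0, 0]) table();
translate([0, 0, 776]) beam(3674);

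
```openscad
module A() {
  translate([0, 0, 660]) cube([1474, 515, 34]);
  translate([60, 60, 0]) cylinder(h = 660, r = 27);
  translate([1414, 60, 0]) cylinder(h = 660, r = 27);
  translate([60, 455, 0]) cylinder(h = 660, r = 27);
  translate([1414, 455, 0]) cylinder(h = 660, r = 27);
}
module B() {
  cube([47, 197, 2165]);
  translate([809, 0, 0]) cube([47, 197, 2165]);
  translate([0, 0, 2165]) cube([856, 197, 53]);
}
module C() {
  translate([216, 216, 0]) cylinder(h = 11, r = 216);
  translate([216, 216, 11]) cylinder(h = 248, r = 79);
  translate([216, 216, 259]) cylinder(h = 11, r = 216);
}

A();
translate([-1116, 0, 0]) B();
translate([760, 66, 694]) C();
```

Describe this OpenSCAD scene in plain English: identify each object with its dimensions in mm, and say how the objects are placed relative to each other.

A is a table: top 1474 mm (x) × 515 mm (y), 34 mm thick, upper face at z = 694 mm, on four round legs of 54 mm diameter, each leg's bounding box inset 33 mm from the nearest pair of top edges, running from z = 0 to the bottom of the top.

B is a rectangular door frame: two vertical jambs of 47×197 mm section, 2165 mm tall, with a clear opening 762 mm wide between their inner faces. A header 53 mm tall and 197 mm deep lies on top of the jambs and spans the full outside width.

C is a spool: two coaxial disc flanges of radius 216 mm and thickness 11 mm, joined by a core cylinder of radius 79 mm and height 248 mm. The lower flange rests on z = 0 and the three cylinders share a vertical axis.

The door frame is on the floor beside the table on its −x side. The spool is on top of the table.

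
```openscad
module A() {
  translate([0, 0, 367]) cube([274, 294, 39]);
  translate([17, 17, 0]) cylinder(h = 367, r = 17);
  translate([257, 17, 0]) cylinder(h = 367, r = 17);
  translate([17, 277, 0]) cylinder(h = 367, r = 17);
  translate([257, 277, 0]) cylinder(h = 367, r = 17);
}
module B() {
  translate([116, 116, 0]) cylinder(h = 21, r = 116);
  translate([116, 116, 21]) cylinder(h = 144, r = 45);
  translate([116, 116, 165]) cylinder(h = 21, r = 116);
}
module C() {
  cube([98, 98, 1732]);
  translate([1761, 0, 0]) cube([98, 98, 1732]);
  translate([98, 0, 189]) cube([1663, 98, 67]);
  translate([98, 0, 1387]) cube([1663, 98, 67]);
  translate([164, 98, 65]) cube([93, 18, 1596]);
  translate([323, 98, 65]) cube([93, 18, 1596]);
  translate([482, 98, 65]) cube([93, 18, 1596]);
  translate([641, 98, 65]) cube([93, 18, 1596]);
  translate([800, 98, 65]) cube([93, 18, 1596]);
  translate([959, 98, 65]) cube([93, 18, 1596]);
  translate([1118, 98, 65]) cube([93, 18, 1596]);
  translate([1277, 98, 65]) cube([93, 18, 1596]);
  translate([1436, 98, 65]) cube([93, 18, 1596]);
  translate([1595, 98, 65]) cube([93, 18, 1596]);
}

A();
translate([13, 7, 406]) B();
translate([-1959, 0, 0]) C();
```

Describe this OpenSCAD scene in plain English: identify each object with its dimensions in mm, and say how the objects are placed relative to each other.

A is a simple wooden stool: a rectangular seat 274 mm (x) by 294 mm (y), 39 mm thick, top face at z = 406 mm, on four round legs, each 34 mm in diameter. The legs rest on z = 0, each leg's axis is inset half a diameter from the nearest pair of seat edges (so the leg's bounding box is flush with the corner).

B is a spool: two coaxial disc flanges of radius 116 mm and thickness 21 mm, joined by a core cylinder of radius 45 mm and height 144 mm. The lower flange rests on z = 0 and the three cylinders share a vertical axis.

C is a fence section. Two 98×98 mm posts, 1732 mm tall, stand on the floor with a clear span of 1663 mm between their inner faces. Two horizontal rails of 98×67 mm section span the gap between the posts with their undersides at z = 189 mm and z = 1387 mm, flush with the posts' −y face. 10 pickets, each 93 mm wide, 18 mm thick and 1596 mm tall, are fixed to the +y face of the rails with their bottoms at z = 65 mm, evenly spaced across the span with equal gaps (rounded down to the nearest mm) at the −x end and between each pair — any rounding remainder accumulates at the +x end.

The spool is on top of the stool. The fence section is on the floor beside the stool on its −x side.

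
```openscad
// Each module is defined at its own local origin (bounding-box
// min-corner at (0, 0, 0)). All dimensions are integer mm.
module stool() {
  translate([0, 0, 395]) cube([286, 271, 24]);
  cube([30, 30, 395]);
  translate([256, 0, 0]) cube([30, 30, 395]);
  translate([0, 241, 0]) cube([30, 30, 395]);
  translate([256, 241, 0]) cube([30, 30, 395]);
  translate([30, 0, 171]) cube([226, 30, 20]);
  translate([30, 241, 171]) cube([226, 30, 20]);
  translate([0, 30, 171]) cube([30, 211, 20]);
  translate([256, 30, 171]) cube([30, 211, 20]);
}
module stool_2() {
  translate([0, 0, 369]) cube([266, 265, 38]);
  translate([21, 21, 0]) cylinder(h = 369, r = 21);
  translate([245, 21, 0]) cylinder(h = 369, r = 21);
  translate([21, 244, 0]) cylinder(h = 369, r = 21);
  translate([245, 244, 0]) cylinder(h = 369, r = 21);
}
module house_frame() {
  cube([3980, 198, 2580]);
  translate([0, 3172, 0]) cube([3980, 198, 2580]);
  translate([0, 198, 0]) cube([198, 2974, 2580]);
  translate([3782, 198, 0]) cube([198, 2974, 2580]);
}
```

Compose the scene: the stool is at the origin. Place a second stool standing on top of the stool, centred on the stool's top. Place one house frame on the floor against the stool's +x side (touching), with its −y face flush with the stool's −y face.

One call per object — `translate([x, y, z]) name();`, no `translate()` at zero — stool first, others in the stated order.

stool();
translate([10, 3, 419]) stool_2();
translate([286, 0, 0]) house_frame();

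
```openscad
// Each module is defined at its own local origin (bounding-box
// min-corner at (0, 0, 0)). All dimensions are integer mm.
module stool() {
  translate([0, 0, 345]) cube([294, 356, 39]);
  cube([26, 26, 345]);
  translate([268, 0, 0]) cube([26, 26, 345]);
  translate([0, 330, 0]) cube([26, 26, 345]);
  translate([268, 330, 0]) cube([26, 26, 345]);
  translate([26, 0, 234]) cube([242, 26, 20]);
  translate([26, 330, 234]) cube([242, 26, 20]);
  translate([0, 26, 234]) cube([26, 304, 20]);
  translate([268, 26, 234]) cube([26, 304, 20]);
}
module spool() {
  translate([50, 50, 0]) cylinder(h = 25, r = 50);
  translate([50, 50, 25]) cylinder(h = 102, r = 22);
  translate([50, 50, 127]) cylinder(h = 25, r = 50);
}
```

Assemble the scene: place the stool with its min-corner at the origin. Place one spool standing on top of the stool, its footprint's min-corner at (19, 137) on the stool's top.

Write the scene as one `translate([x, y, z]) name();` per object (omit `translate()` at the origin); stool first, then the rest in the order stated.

stool();
translate([19, 137, 384]) spool();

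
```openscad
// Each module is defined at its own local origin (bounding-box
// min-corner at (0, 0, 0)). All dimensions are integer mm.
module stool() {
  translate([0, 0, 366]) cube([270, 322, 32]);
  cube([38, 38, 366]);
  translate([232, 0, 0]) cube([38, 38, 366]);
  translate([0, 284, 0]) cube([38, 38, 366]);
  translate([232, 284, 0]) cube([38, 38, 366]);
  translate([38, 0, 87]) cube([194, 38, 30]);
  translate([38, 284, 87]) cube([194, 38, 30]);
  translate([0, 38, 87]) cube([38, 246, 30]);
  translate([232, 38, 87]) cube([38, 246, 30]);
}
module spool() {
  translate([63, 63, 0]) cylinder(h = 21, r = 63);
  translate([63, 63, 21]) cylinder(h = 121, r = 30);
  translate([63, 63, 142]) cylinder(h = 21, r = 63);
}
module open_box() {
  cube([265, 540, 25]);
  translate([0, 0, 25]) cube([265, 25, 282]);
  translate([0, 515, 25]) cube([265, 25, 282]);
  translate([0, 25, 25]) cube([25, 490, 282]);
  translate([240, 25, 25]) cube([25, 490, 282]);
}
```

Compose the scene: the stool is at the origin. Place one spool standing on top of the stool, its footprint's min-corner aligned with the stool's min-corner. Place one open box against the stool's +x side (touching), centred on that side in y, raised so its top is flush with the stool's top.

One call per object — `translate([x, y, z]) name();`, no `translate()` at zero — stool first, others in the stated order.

stool();
translate([0, 0, 398]) spool();
translate([270, -109, 91]) open_box();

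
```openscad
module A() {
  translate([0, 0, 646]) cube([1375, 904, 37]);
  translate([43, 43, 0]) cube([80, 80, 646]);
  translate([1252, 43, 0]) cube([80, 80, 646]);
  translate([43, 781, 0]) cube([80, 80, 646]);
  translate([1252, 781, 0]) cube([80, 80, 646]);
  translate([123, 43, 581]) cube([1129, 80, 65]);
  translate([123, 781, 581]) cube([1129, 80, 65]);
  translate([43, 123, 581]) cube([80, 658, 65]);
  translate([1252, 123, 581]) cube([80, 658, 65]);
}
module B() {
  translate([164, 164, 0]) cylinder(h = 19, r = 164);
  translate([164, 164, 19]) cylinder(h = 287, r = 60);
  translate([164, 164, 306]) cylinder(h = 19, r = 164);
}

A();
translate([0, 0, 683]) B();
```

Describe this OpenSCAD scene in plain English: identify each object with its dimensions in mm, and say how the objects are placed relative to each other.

A is a rectangular dining table. The top is 1375×904×37 mm with its upper surface at z = 683 mm. It stands on four 80×80 mm square legs, each inset 43 mm from the nearest pair of top edges, running from the floor to the underside of the top. Four apron rails, 80 mm thick and 65 mm tall, run between adjacent legs with their top edges flush with the underside of the top and their outer faces flush with the legs' outer faces.

B is a spool: two coaxial disc flanges of radius 164 mm and thickness 19 mm, joined by a core cylinder of radius 60 mm and height 287 mm. The lower flange rests on z = 0 and the three cylinders share a vertical axis.

The spool is on top of the table.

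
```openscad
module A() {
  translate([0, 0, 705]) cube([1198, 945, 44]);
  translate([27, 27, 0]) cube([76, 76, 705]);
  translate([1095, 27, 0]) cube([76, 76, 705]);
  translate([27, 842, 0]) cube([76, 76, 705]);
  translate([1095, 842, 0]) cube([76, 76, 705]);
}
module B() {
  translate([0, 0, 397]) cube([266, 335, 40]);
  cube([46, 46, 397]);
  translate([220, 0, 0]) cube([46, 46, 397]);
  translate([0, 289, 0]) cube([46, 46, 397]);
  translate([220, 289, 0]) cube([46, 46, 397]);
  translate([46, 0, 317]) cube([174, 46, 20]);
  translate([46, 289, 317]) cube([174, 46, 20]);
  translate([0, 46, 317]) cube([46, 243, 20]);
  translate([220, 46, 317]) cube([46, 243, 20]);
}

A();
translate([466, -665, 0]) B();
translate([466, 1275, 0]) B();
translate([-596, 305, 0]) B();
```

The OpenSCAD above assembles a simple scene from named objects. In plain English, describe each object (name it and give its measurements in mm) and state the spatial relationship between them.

A is a table: top 1198 mm (x) × 945 mm (y), 44 mm thick, upper face at z = 749 mm, on four 76×76 mm square legs, each inset 27 mm from the nearest pair of top edges, running from z = 0 to the bottom of the top.

B is a four-legged stool. The seat is 266×335 mm, 40 mm thick, top at z = 437 mm. It stands on four square legs, each 46×46 mm in cross-section, from z = 0 to the seat underside, each flush with a corner of the seat. Four stretchers, 46 mm wide and 20 mm tall, connect adjacent legs with their undersides at z = 317 mm, each running between the inner faces of the legs it joins and aligned with the legs' outer faces on the other axis.

Three stools sit around the table at the −y, +y, −x sides.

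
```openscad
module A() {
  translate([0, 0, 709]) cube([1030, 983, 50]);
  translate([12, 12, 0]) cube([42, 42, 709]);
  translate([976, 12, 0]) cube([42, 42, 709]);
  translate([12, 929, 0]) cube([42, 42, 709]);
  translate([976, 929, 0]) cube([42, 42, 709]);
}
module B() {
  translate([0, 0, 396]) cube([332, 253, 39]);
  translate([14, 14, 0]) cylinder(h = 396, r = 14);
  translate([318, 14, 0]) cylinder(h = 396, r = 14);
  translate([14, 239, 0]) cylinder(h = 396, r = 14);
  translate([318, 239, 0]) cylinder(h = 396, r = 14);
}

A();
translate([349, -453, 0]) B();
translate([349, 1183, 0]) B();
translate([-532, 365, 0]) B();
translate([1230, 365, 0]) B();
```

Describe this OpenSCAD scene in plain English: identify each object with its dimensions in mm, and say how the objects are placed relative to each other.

A is a table: top 1030 mm (x) × 983 mm (y), 50 mm thick, upper face at z = 759 mm, on four 42×42 mm square legs, each inset 12 mm from the nearest pair of top edges, running from z = 0 to the bottom of the top.

B is a simple wooden stool: a rectangular seat 332 mm (x) by 253 mm (y), 39 mm thick, top face at z = 435 mm, on four round legs, each 28 mm in diameter. The legs rest on z = 0, each leg's axis is inset half a diameter from the nearest pair of seat edges (so the leg's bounding box is flush with the corner).

Four stools sit around the table at the −y, +y, −x, +x sides.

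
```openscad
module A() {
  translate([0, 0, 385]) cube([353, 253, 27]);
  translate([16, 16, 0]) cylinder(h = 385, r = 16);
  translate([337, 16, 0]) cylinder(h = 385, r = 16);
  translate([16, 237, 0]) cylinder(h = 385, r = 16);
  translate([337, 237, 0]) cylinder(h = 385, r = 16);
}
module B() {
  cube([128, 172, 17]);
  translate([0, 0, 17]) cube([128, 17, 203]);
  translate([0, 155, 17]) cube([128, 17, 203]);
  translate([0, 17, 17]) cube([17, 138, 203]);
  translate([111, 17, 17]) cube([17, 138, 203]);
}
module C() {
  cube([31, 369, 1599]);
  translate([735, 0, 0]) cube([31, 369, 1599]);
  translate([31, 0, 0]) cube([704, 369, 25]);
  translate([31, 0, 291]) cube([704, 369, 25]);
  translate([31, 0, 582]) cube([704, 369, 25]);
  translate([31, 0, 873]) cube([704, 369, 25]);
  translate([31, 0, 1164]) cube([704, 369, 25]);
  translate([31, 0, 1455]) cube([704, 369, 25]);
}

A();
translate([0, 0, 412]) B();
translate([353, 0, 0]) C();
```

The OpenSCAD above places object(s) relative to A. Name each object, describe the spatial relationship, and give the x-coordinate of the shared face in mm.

A is a stool. B is an open box. C is a bookshelf. The open box is on top of the stool. The bookshelf is against the stool's +x side, with their −y faces flush. The x-coordinate of the shared face is 353 mm.

The stool's +x face and the bookshelf's −x face are both at x = 353 mm.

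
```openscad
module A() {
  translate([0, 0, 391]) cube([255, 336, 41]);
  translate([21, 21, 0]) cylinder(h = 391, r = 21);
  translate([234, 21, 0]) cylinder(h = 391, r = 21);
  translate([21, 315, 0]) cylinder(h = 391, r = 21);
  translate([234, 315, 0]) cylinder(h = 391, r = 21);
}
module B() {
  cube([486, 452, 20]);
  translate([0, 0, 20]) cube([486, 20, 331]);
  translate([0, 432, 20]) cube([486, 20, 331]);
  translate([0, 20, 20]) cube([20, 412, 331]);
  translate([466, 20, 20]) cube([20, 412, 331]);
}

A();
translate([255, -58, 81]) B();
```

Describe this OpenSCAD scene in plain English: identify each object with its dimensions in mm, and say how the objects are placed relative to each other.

A is a four-legged stool. The seat is a 255×336×41 mm slab whose top surface is at z = 432 mm; four round legs, each 42 mm in diameter, run from the floor (z = 0) to the underside of the seat, each leg's axis is inset half a diameter from the nearest pair of seat edges (so the leg's bounding box is flush with the corner).

B is an open-topped rectangular box: outside dimensions 486×452×351 mm, with a uniform wall and base thickness of 20 mm. The base is a full 486×452 slab on the floor; four walls sit on top of the base. The front and back walls (the −y and +y sides) span the full width; the two side walls fit between them.

The open box is beside the stool with their tops flush at z = 432.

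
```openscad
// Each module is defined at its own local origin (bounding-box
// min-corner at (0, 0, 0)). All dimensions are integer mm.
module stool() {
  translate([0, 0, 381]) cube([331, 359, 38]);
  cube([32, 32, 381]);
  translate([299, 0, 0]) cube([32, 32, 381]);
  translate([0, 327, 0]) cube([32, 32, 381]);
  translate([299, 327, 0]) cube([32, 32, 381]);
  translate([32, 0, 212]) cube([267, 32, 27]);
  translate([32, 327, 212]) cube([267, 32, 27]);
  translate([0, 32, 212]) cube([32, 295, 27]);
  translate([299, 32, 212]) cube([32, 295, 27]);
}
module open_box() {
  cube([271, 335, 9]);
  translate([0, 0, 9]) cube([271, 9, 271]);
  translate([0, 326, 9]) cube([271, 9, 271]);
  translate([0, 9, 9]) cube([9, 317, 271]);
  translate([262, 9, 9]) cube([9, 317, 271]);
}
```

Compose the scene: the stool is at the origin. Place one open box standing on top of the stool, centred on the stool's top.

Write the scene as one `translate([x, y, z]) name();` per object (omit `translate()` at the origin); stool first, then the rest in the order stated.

stool();
translate([30, 12, 419]) open_box();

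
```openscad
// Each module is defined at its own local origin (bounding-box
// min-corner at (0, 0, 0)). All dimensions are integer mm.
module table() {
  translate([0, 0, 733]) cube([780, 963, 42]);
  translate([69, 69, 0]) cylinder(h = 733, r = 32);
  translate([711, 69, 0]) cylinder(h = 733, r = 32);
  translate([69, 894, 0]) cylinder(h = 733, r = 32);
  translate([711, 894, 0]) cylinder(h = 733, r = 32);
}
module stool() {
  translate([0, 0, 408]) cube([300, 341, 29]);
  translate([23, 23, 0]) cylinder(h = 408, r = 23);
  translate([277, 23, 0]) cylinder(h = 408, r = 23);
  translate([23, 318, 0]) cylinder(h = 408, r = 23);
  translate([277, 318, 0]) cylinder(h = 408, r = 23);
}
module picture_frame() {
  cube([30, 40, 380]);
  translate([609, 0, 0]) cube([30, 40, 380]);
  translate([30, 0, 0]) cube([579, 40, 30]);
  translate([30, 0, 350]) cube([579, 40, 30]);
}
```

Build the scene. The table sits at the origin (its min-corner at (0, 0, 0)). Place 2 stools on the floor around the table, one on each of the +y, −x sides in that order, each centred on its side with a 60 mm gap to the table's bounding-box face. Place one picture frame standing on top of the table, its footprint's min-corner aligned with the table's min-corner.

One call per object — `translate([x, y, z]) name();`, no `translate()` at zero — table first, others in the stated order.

table();
translate([240, 1023, 0]) stool();
translate([-360, 311, 0]) stool();
translate([0, 0, 775]) picture_frame();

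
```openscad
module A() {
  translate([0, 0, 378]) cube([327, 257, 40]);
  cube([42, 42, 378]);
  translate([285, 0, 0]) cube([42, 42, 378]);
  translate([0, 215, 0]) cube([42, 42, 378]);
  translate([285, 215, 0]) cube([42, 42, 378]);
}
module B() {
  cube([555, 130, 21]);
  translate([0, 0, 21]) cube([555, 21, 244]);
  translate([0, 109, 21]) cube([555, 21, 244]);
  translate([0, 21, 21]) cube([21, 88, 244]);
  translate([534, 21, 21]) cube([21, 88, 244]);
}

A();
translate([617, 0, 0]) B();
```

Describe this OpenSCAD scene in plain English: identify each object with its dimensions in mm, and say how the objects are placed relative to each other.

A is a simple wooden stool: a rectangular seat 327 mm (x) by 257 mm (y), 40 mm thick, top face at z = 418 mm, on four square legs, each 42×42 mm in cross-section. The legs rest on z = 0, each flush with a corner of the seat.

B is an open storage box with external size 555×130×265 mm and wall thickness 21 mm (the base is also 21 mm thick). The base covers the whole footprint; the four walls stand on the base, with the y-facing walls full-width and the x-facing walls fitting between their inner faces.

The open box is on the floor beside the stool on its +x side.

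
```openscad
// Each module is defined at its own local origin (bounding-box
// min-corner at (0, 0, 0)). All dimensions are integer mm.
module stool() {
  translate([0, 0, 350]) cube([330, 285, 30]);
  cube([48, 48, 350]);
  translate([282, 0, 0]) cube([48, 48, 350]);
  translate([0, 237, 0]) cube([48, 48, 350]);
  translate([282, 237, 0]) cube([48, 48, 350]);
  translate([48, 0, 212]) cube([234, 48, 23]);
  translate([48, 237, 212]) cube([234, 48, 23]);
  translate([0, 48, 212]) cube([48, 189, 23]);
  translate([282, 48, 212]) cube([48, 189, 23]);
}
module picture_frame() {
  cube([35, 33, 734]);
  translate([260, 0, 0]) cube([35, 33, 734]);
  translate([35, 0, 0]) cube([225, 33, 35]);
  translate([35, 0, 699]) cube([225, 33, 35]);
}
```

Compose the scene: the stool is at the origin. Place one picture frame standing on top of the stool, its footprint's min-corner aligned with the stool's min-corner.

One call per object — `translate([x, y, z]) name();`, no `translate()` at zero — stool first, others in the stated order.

stool();
translate([0, 0, 380]) picture_frame();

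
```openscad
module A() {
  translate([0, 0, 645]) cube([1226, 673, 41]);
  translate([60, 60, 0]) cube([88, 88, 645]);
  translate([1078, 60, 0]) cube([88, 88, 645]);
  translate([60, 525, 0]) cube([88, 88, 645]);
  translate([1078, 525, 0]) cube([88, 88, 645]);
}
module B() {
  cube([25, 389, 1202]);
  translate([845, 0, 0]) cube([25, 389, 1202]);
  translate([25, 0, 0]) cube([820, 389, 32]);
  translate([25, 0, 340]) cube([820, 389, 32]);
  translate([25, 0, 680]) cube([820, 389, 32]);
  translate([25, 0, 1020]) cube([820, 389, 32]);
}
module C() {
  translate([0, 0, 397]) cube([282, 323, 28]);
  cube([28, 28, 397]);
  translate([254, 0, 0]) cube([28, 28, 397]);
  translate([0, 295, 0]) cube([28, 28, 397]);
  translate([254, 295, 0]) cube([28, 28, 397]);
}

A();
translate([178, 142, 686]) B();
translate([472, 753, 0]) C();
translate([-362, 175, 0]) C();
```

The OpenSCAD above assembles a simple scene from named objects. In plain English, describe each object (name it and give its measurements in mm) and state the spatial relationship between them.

A is a table: top 1226 mm (x) × 673 mm (y), 41 mm thick, upper face at z = 686 mm, on four 88×88 mm square legs, each inset 60 mm from the nearest pair of top edges, running from z = 0 to the bottom of the top.

B is an open bookshelf. Two side panels, each 25 mm thick, 389 mm deep and 1202 mm tall, stand 870 mm apart (outside-to-outside). Between them sit 4 shelves, each 32 mm thick and 389 mm deep, spanning the full gap between the sides. The bottom shelf rests on the floor (its underside at z = 0) and the clear gap between one shelf's top and the next shelf's underside is 308 mm.

C is a simple wooden stool: a rectangular seat 282 mm (x) by 323 mm (y), 28 mm thick, top face at z = 425 mm, on four square legs, each 28×28 mm in cross-section. The legs rest on z = 0, each flush with a corner of the seat.

The bookshelf is on top of the table, centred. Two stools sit around the table at the +y, −x sides.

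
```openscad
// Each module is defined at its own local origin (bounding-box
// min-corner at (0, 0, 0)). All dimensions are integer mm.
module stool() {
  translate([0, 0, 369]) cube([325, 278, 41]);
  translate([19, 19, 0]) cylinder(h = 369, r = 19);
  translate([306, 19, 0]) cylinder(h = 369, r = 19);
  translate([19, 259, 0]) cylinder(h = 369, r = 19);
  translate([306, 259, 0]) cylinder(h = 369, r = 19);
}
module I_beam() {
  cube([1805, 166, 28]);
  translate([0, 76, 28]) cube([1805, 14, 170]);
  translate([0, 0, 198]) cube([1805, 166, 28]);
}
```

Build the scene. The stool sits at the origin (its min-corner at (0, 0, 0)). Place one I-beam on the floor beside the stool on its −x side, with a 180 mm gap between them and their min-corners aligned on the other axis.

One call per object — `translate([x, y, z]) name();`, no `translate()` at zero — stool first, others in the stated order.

stool();
translate([-1985, 0, 0]) I_beam();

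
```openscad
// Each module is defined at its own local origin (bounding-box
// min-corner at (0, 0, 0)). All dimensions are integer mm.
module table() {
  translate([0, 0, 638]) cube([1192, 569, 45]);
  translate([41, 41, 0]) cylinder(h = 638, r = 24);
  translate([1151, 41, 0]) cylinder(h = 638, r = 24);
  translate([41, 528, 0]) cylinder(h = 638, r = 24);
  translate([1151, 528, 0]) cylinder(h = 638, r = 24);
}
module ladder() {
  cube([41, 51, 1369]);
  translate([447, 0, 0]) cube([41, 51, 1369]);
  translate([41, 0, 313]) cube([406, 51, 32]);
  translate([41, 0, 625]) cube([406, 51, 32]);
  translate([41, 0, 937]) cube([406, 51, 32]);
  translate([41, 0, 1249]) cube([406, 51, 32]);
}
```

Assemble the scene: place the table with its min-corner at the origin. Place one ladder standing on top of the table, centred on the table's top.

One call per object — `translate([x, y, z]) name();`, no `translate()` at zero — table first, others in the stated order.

table();
translate([352, 259, 683]) ladder();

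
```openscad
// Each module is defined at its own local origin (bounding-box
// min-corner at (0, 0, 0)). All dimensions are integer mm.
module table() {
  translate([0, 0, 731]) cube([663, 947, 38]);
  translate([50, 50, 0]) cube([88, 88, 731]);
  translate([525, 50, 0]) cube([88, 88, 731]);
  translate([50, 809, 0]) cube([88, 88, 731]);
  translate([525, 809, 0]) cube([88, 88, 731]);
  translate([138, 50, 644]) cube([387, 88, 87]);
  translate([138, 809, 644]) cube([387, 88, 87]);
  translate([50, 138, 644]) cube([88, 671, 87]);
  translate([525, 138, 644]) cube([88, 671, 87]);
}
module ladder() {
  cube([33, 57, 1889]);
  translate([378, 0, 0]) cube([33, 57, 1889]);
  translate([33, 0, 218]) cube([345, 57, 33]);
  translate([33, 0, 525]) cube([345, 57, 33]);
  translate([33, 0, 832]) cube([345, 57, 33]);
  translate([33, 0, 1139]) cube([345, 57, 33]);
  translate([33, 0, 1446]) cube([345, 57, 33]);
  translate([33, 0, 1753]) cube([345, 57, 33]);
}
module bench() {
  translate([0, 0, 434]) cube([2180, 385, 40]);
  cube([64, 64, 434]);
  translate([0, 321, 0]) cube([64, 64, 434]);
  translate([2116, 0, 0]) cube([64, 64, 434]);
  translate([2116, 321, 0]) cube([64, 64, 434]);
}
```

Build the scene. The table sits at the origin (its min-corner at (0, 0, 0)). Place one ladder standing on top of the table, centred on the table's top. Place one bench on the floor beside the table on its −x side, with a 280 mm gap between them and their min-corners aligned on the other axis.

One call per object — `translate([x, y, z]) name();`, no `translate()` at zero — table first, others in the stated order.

table();
translate([126, 445, 769]) ladder();
translate([-2460, 0, 0]) bench();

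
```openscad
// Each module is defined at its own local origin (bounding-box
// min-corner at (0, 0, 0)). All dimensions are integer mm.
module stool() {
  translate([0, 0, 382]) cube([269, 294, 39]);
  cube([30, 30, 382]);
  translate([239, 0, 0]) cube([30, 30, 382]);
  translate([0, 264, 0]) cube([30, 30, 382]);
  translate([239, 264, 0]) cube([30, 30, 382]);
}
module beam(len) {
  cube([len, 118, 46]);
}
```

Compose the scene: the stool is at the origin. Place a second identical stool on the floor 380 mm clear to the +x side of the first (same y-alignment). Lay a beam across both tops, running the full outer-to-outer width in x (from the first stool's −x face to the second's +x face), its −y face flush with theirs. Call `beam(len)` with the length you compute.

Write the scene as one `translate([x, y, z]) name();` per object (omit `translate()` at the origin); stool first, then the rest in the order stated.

stool();
translate([649, 0, 0]) stool();
translate([0, 0, 421]) beam(918);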